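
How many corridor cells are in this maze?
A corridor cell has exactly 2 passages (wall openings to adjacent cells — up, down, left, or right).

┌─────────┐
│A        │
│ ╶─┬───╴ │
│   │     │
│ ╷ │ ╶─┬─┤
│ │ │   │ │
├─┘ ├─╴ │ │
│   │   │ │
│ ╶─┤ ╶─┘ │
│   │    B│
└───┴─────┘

Counting cells with exactly 2 passages:
Total corridor cells: 21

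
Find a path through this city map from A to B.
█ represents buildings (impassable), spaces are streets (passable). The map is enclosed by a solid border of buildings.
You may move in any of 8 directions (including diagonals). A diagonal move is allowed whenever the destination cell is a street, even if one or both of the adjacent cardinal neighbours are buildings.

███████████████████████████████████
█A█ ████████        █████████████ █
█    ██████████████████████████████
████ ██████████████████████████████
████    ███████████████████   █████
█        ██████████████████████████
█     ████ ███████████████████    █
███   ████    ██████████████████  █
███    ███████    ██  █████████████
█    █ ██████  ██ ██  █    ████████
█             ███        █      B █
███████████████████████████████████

Finding the shortest path from A to B:
Movement: 8-directional
Path length: 35 steps
Directions: down-right → right → down-right → down → down → down → down → down-right → down-right → down-right → right → right → right → right → right → right → up-right → up-right → right → down-right → down-right → right → right → right → right → right → right → up-right → right → down-right → right → right → right → right → right

Solution:

███████████████████████████████████
█A█ ████████        █████████████ █
█ →↘ ██████████████████████████████
████↓██████████████████████████████
████↓   ███████████████████   █████
█   ↓    ██████████████████████████
█   ↓ ████ ███████████████████    █
███ ↘ ████    ██████████████████  █
███  ↘ ███████ →↘ ██  █████████████
█    █↘██████ ↗██↘██  █  →↘████████
█      →→→→→→↗███ →→→→→→↗█ →→→→→B █
███████████████████████████████████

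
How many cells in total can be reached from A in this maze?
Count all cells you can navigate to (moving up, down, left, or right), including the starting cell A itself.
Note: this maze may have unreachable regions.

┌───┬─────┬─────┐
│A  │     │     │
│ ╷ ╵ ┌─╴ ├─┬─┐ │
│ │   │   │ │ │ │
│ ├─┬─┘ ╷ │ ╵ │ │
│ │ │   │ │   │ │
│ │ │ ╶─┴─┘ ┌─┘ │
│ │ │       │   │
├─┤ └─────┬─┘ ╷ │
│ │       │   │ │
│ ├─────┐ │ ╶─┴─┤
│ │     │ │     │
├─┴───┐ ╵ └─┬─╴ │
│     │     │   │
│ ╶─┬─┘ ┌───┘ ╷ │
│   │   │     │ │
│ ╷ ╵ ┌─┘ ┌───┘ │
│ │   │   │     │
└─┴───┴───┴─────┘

Using BFS/flood-fill to find all reachable cells from A:
Maze size: 9 × 8 = 72 total cells
49 cell(s) are walled off and cannot be reached from A.
Reachable cells: 23

Reachable region (· marks reachable cells):

┌───┬─────┬─────┐
│A ·│· · ·│     │
│ ╷ ╵ ┌─╴ ├─┬─┐ │
│·│· ·│· ·│·│·│ │
│ ├─┬─┘ ╷ │ ╵ │ │
│·│ │· ·│·│· ·│ │
│ │ │ ╶─┴─┘ ┌─┘ │
│·│ │· · · ·│   │
├─┤ └─────┬─┘ ╷ │
│ │       │   │ │
│ ├─────┐ │ ╶─┴─┤
│ │     │ │     │
├─┴───┐ ╵ └─┬─╴ │
│     │     │   │
│ ╶─┬─┘ ┌───┘ ╷ │
│   │   │     │ │
│ ╷ ╵ ┌─┘ ┌───┘ │
│ │   │   │     │
└─┴───┴───┴─────┘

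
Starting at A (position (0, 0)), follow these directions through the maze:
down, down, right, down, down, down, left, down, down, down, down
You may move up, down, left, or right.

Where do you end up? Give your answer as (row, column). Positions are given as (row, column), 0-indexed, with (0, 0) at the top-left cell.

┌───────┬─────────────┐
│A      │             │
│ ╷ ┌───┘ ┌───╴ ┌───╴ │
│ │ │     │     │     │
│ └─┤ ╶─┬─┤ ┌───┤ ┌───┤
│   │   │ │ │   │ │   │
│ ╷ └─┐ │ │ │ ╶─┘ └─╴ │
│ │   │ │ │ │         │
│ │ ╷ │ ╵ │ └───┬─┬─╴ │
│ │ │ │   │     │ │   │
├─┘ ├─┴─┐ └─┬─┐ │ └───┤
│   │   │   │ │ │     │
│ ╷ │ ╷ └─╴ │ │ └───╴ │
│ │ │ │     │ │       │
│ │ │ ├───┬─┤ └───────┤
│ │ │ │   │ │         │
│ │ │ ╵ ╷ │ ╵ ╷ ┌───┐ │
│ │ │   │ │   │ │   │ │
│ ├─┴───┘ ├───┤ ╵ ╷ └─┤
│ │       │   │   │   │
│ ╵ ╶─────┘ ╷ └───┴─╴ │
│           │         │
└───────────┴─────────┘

Following directions step by step:
Start: (0, 0)
  down: (0, 0) → (1, 0)
  down: (1, 0) → (2, 0)
  right: (2, 0) → (2, 1)
  down: (2, 1) → (3, 1)
  down: (3, 1) → (4, 1)
  down: (4, 1) → (5, 1)
  left: (5, 1) → (5, 0)
  down: (5, 0) → (6, 0)
  down: (6, 0) → (7, 0)
  down: (7, 0) → (8, 0)
  down: (8, 0) → (9, 0)
Final position: (9, 0)

Path taken:

┌───────┬─────────────┐
│A      │             │
│ ╷ ┌───┘ ┌───╴ ┌───╴ │
│↓│ │     │     │     │
│ └─┤ ╶─┬─┤ ┌───┤ ┌───┤
│↳ ↓│   │ │ │   │ │   │
│ ╷ └─┐ │ │ │ ╶─┘ └─╴ │
│ │↓  │ │ │ │         │
│ │ ╷ │ ╵ │ └───┬─┬─╴ │
│ │↓│ │   │     │ │   │
├─┘ ├─┴─┐ └─┬─┐ │ └───┤
│↓ ↲│   │   │ │ │     │
│ ╷ │ ╷ └─╴ │ │ └───╴ │
│↓│ │ │     │ │       │
│ │ │ ├───┬─┤ └───────┤
│↓│ │ │   │ │         │
│ │ │ ╵ ╷ │ ╵ ╷ ┌───┐ │
│↓│ │   │ │   │ │   │ │
│ ├─┴───┘ ├───┤ ╵ ╷ └─┤
│B│       │   │   │   │
│ ╵ ╶─────┘ ╷ └───┴─╴ │
│           │         │
└───────────┴─────────┘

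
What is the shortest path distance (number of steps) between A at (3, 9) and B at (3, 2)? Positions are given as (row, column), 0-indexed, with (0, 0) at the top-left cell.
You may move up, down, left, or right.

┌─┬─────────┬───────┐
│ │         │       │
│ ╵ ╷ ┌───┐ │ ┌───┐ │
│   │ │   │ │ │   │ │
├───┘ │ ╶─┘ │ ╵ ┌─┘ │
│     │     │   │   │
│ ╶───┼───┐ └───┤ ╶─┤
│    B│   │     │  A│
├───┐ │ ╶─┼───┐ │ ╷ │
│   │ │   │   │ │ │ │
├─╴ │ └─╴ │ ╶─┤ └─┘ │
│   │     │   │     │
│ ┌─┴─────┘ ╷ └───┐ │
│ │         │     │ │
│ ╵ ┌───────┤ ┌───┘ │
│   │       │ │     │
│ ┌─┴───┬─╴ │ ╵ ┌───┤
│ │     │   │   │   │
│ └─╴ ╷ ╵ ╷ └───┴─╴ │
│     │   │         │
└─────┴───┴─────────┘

Finding path from (3, 9) to (3, 2):
Path: (3,9) → (4,9) → (5,9) → (5,8) → (5,7) → (4,7) → (3,7) → (3,6) → (3,5) → (2,5) → (1,5) → (0,5) → (0,4) → (0,3) → (0,2) → (1,2) → (2,2) → (2,1) → (2,0) → (3,0) → (3,1) → (3,2)
Distance: 21 steps

Solution:

┌─┬─────────┬───────┐
│ │  ↓ ← ← ↰│       │
│ ╵ ╷ ┌───┐ │ ┌───┐ │
│   │↓│   │↑│ │   │ │
├───┘ │ ╶─┘ │ ╵ ┌─┘ │
│↓ ← ↲│    ↑│   │   │
│ ╶───┼───┐ └───┤ ╶─┤
│↳ → B│   │↑ ← ↰│  A│
├───┐ │ ╶─┼───┐ │ ╷ │
│   │ │   │   │↑│ │↓│
├─╴ │ └─╴ │ ╶─┤ └─┘ │
│   │     │   │↑ ← ↲│
│ ┌─┴─────┘ ╷ └───┐ │
│ │         │     │ │
│ ╵ ┌───────┤ ┌───┘ │
│   │       │ │     │
│ ┌─┴───┬─╴ │ ╵ ┌───┤
│ │     │   │   │   │
│ └─╴ ╷ ╵ ╷ └───┴─╴ │
│     │   │         │
└─────┴───┴─────────┘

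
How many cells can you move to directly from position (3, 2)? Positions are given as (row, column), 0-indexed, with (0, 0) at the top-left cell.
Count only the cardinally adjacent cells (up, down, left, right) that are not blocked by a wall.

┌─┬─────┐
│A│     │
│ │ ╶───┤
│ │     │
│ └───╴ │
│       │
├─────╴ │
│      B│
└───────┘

Checking passable neighbors of (3, 2):
Neighbors: (3, 1), (3, 3)
Count: 2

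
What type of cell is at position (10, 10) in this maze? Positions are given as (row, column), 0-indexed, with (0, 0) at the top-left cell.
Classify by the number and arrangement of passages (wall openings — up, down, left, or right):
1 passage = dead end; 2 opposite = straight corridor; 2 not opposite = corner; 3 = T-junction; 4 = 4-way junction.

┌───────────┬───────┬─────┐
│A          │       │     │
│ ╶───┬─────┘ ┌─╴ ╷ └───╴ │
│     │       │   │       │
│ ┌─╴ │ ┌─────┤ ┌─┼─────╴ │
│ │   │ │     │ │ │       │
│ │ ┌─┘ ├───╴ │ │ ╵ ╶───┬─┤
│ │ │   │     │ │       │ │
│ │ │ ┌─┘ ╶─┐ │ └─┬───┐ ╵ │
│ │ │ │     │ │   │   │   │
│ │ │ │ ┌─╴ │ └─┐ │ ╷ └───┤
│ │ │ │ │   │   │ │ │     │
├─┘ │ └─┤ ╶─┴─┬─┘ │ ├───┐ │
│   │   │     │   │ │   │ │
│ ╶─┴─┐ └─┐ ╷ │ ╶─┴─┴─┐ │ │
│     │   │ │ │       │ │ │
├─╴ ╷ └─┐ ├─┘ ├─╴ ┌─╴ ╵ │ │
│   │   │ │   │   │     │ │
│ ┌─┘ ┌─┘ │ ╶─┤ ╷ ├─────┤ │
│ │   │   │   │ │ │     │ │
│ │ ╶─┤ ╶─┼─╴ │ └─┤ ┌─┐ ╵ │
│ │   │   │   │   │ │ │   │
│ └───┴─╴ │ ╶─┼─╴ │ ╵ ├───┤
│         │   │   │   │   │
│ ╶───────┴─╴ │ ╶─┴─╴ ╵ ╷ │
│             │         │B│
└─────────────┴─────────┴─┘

Checking cell at (10, 10):
Number of passages: 1
Cell type: dead end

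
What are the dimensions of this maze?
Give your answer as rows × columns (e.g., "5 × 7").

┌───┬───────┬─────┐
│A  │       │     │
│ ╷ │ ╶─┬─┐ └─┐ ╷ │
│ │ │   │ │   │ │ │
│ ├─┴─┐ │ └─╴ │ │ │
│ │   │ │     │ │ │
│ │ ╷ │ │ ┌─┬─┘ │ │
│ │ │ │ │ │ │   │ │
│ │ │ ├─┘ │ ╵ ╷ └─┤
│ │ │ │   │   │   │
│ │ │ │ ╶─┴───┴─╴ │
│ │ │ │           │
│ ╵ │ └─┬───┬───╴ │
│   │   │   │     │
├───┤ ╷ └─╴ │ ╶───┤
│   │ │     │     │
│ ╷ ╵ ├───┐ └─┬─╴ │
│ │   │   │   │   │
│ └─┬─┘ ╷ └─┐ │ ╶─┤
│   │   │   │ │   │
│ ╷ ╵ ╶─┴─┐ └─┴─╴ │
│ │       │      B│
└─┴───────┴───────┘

Counting the maze dimensions:
Rows (vertical): 11
Columns (horizontal): 9
Dimensions: 11 × 9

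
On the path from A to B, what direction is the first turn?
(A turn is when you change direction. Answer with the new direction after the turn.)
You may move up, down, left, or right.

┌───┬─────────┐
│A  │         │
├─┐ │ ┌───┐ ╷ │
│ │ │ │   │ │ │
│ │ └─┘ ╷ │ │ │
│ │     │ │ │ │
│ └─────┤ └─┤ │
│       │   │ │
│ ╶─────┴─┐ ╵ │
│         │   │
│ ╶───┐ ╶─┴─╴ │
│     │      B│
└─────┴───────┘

Directions: right, down, down, right, right, up, right, down, down, right, down, right, down
First turn direction: down

Solution:

┌───┬─────────┐
│A ↓│         │
├─┐ │ ┌───┐ ╷ │
│ │↓│ │↱ ↓│ │ │
│ │ └─┘ ╷ │ │ │
│ │↳ → ↑│↓│ │ │
│ └─────┤ └─┤ │
│       │↳ ↓│ │
│ ╶─────┴─┐ ╵ │
│         │↳ ↓│
│ ╶───┐ ╶─┴─╴ │
│     │      B│
└─────┴───────┘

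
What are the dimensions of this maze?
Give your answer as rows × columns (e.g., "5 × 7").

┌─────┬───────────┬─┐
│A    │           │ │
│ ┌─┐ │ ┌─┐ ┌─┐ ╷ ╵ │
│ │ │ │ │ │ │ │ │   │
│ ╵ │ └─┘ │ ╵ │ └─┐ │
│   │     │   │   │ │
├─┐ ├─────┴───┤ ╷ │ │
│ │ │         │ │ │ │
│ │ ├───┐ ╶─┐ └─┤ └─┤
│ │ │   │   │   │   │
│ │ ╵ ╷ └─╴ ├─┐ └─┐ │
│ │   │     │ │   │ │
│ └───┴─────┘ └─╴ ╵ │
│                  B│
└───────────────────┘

Counting the maze dimensions:
Rows (vertical): 7
Columns (horizontal): 10
Dimensions: 7 × 10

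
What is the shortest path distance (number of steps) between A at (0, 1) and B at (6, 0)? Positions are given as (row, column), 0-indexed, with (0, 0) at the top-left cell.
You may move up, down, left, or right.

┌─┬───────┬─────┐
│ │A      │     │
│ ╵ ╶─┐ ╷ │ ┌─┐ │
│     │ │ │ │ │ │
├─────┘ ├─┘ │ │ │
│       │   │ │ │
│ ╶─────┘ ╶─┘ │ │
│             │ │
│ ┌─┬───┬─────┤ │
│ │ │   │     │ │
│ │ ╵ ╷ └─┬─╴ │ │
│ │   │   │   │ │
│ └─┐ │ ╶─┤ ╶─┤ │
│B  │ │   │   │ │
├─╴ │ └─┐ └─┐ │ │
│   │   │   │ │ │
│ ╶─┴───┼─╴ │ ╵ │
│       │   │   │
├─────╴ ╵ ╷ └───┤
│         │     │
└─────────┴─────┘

Finding path from (0, 1) to (6, 0):
Path: (0,1) → (0,2) → (0,3) → (1,3) → (2,3) → (2,2) → (2,1) → (2,0) → (3,0) → (4,0) → (5,0) → (6,0)
Distance: 11 steps

Solution:

┌─┬───────┬─────┐
│ │A → ↓  │     │
│ ╵ ╶─┐ ╷ │ ┌─┐ │
│     │↓│ │ │ │ │
├─────┘ ├─┘ │ │ │
│↓ ← ← ↲│   │ │ │
│ ╶─────┘ ╶─┘ │ │
│↓            │ │
│ ┌─┬───┬─────┤ │
│↓│ │   │     │ │
│ │ ╵ ╷ └─┬─╴ │ │
│↓│   │   │   │ │
│ └─┐ │ ╶─┤ ╶─┤ │
│B  │ │   │   │ │
├─╴ │ └─┐ └─┐ │ │
│   │   │   │ │ │
│ ╶─┴───┼─╴ │ ╵ │
│       │   │   │
├─────╴ ╵ ╷ └───┤
│         │     │
└─────────┴─────┘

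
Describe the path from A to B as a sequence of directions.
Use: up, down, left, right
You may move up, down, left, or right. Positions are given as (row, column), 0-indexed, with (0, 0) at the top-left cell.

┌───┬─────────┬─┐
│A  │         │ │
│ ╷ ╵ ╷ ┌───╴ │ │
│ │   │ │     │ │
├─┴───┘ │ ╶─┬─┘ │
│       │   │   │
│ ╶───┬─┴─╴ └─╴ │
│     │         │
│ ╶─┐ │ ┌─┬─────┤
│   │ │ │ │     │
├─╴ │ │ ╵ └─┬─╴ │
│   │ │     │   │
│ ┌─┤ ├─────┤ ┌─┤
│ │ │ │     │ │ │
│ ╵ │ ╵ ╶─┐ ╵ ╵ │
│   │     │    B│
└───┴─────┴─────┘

Finding the path and converting it to directions:
Path through cells: (0,0) → (0,1) → (1,1) → (1,2) → (0,2) → (0,3) → (1,3) → (2,3) → (2,2) → (2,1) → (2,0) → (3,0) → (3,1) → (3,2) → (4,2) → (5,2) → (6,2) → (7,2) → (7,3) → (6,3) → (6,4) → (6,5) → (7,5) → (7,6) → (7,7)
Directions: right, down, right, up, right, down, down, left, left, left, down, right, right, down, down, down, down, right, up, right, right, down, right, right

Solution:

┌───┬─────────┬─┐
│A ↓│↱ ↓      │ │
│ ╷ ╵ ╷ ┌───╴ │ │
│ │↳ ↑│↓│     │ │
├─┴───┘ │ ╶─┬─┘ │
│↓ ← ← ↲│   │   │
│ ╶───┬─┴─╴ └─╴ │
│↳ → ↓│         │
│ ╶─┐ │ ┌─┬─────┤
│   │↓│ │ │     │
├─╴ │ │ ╵ └─┬─╴ │
│   │↓│     │   │
│ ┌─┤ ├─────┤ ┌─┤
│ │ │↓│↱ → ↓│ │ │
│ ╵ │ ╵ ╶─┐ ╵ ╵ │
│   │↳ ↑  │↳ → B│
└───┴─────┴─────┘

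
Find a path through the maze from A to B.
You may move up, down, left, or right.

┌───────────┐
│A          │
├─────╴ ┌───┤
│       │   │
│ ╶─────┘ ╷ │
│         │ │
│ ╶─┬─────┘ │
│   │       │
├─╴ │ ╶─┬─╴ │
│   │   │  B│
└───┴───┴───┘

Finding the shortest path through the maze:
Path length: 17 steps
Directions: right → right → right → down → left → left → left → down → right → right → right → right → up → right → down → down → down

Solution:

┌───────────┐
│A → → ↓    │
├─────╴ ┌───┤
│↓ ← ← ↲│↱ ↓│
│ ╶─────┘ ╷ │
│↳ → → → ↑│↓│
│ ╶─┬─────┘ │
│   │      ↓│
├─╴ │ ╶─┬─╴ │
│   │   │  B│
└───┴───┴───┘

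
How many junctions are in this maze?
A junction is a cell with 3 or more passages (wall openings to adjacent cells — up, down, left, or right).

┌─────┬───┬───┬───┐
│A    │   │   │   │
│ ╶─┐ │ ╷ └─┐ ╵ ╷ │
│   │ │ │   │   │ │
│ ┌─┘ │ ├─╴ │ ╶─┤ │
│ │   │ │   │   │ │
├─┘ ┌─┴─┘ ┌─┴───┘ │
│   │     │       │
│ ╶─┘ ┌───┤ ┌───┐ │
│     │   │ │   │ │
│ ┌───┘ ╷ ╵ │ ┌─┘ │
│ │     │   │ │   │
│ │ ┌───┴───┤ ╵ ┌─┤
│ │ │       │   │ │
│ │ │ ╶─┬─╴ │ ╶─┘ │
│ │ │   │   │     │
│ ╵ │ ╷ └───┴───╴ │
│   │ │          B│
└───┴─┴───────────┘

Checking each cell for number of passages:

Junctions found (3+ passages):
  (1, 0): 3 passages
  (1, 6): 3 passages
  (3, 8): 3 passages
  (4, 0): 3 passages
  (6, 6): 3 passages
  (7, 2): 3 passages
  (7, 8): 3 passages
Total junctions: 7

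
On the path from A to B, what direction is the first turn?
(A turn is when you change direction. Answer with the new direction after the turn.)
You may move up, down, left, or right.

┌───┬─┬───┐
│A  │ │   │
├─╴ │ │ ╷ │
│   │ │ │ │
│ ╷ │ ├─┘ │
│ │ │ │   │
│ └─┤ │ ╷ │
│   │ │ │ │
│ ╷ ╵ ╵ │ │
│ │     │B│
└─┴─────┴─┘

Directions: right, down, left, down, down, right, down, right, right, up, up, right, down, down
First turn direction: down

Solution:

┌───┬─┬───┐
│A ↓│ │   │
├─╴ │ │ ╷ │
│↓ ↲│ │ │ │
│ ╷ │ ├─┘ │
│↓│ │ │↱ ↓│
│ └─┤ │ ╷ │
│↳ ↓│ │↑│↓│
│ ╷ ╵ ╵ │ │
│ │↳ → ↑│B│
└─┴─────┴─┘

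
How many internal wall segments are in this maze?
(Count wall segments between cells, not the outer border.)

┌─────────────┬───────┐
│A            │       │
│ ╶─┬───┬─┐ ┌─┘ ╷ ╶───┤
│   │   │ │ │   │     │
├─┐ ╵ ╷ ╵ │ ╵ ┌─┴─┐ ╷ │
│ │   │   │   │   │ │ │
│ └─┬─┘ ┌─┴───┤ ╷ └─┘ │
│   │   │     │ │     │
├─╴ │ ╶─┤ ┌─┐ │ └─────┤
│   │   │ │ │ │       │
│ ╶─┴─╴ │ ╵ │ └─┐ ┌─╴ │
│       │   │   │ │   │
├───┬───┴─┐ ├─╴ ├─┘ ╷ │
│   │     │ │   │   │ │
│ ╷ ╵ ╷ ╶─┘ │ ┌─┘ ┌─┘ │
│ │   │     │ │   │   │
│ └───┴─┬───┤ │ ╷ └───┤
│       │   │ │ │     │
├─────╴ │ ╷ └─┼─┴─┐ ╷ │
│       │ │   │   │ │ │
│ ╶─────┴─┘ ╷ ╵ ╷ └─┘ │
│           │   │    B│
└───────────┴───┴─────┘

Counting internal wall segments:
Total internal walls: 100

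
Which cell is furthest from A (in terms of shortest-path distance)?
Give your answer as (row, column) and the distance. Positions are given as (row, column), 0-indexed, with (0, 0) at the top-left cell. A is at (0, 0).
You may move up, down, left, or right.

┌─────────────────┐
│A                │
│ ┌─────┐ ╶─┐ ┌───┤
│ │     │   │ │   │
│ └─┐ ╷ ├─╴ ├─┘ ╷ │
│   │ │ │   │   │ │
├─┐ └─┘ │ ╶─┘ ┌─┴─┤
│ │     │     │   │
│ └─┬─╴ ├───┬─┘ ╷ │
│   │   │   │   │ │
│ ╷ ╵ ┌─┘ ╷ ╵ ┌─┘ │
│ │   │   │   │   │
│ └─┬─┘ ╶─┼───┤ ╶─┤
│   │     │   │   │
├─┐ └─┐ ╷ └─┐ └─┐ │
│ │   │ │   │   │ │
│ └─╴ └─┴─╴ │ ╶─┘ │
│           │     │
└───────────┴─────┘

Computing BFS distances from A to all cells:
Furthest cell: (6, 5)
Distance: 47 steps

Path from A to the furthest cell:

┌─────────────────┐
│A                │
│ ┌─────┐ ╶─┐ ┌───┤
│↓│     │   │ │   │
│ └─┐ ╷ ├─╴ ├─┘ ╷ │
│↳ ↓│ │ │   │   │ │
├─┐ └─┘ │ ╶─┘ ┌─┴─┤
│ │↳ → ↓│     │↱ ↓│
│ └─┬─╴ ├───┬─┘ ╷ │
│↓ ↰│↓ ↲│↱ ↓│↱ ↑│↓│
│ ╷ ╵ ┌─┘ ╷ ╵ ┌─┘ │
│↓│↑ ↲│↱ ↑│↳ ↑│↓ ↲│
│ └─┬─┘ ╶─┼───┤ ╶─┤
│↳ ↓│  ↑ ↰│B ↰│↳ ↓│
├─┐ └─┐ ╷ └─┐ └─┐ │
│ │↳ ↓│ │↑ ↰│↑  │↓│
│ └─╴ └─┴─╴ │ ╶─┘ │
│    ↳ → → ↑│↑ ← ↲│
└───────────┴─────┘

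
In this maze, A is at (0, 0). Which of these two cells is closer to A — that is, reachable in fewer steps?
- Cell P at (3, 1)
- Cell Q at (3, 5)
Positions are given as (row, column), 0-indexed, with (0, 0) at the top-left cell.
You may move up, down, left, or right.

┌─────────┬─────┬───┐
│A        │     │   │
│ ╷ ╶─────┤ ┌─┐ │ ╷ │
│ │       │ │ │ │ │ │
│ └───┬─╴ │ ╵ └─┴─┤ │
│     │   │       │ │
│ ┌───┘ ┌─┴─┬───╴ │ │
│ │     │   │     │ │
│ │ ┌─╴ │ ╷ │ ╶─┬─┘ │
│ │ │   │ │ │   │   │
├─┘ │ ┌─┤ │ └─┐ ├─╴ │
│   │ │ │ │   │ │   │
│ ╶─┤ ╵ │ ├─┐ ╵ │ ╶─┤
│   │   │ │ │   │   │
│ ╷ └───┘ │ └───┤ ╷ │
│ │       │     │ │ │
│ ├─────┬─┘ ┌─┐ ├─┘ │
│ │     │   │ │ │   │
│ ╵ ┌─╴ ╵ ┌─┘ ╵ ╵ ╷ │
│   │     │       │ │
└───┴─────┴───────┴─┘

Shortest path A → P at (3, 1): 10 steps
Shortest path A → Q at (3, 5): 24 steps

P is closer (10 steps vs 24 steps).

Path to P:

┌─────────┬─────┬───┐
│A ↓      │     │   │
│ ╷ ╶─────┤ ┌─┐ │ ╷ │
│ │↳ → → ↓│ │ │ │ │ │
│ └───┬─╴ │ ╵ └─┴─┤ │
│     │↓ ↲│       │ │
│ ┌───┘ ┌─┴─┬───╴ │ │
│ │P ← ↲│   │     │ │
│ │ ┌─╴ │ ╷ │ ╶─┬─┘ │
│ │ │   │ │ │   │   │
├─┘ │ ┌─┤ │ └─┐ ├─╴ │
│   │ │ │ │   │ │   │
│ ╶─┤ ╵ │ ├─┐ ╵ │ ╶─┤
│   │   │ │ │   │   │
│ ╷ └───┘ │ └───┤ ╷ │
│ │       │     │ │ │
│ ├─────┬─┘ ┌─┐ ├─┘ │
│ │     │   │ │ │   │
│ ╵ ┌─╴ ╵ ┌─┘ ╵ ╵ ╷ │
│   │     │       │ │
└───┴─────┴───────┴─┘

Path to Q:

┌─────────┬─────┬───┐
│A ↓      │     │   │
│ ╷ ╶─────┤ ┌─┐ │ ╷ │
│ │↳ → → ↓│ │ │ │ │ │
│ └───┬─╴ │ ╵ └─┴─┤ │
│     │↓ ↲│       │ │
│ ┌───┘ ┌─┴─┬───╴ │ │
│ │↓ ← ↲│↱ Q│     │ │
│ │ ┌─╴ │ ╷ │ ╶─┬─┘ │
│ │↓│   │↑│ │   │   │
├─┘ │ ┌─┤ │ └─┐ ├─╴ │
│↓ ↲│ │ │↑│   │ │   │
│ ╶─┤ ╵ │ ├─┐ ╵ │ ╶─┤
│↳ ↓│   │↑│ │   │   │
│ ╷ └───┘ │ └───┤ ╷ │
│ │↳ → → ↑│     │ │ │
│ ├─────┬─┘ ┌─┐ ├─┘ │
│ │     │   │ │ │   │
│ ╵ ┌─╴ ╵ ┌─┘ ╵ ╵ ╷ │
│   │     │       │ │
└───┴─────┴───────┴─┘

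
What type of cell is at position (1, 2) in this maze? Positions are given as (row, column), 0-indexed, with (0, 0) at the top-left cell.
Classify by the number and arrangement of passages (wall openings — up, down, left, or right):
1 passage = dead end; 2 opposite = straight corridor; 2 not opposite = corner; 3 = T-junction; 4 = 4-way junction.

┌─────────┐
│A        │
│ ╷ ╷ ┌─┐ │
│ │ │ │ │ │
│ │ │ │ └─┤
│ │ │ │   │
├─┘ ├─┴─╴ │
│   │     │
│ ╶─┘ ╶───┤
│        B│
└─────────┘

Checking cell at (1, 2):
Number of passages: 2
Cell type: straight corridor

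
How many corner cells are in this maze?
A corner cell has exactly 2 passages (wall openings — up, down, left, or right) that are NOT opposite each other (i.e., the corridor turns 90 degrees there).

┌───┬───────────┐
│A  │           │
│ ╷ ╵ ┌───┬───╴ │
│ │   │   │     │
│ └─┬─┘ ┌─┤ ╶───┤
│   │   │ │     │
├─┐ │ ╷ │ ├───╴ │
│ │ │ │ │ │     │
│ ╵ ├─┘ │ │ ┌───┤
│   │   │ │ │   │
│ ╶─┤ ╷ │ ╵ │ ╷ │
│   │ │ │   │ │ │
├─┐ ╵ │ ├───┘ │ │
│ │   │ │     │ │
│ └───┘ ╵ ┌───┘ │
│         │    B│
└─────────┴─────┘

Counting corner cells (2 non-opposite passages):
Total corners: 31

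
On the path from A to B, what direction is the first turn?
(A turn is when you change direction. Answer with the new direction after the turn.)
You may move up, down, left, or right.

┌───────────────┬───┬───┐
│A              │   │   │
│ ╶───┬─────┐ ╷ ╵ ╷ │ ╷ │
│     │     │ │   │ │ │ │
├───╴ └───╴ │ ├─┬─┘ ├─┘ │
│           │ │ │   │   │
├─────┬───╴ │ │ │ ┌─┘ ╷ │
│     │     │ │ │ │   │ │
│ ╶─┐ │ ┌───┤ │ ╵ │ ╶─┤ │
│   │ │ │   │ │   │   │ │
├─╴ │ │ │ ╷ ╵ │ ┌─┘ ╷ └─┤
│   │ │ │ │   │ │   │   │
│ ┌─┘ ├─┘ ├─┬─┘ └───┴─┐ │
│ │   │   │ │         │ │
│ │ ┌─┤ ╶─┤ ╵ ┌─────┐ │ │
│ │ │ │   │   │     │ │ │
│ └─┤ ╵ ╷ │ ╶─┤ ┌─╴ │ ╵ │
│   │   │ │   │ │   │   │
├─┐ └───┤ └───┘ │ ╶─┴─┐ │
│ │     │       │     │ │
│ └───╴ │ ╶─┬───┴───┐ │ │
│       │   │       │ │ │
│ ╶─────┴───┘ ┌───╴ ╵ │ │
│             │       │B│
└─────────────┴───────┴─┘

Directions: right, right, right, right, right, right, right, down, right, up, right, down, down, left, down, down, left, down, down, right, right, right, down, down, right, down, down, down
First turn direction: down

Solution:

┌───────────────┬───┬───┐
│A → → → → → → ↓│↱ ↓│   │
│ ╶───┬─────┐ ╷ ╵ ╷ │ ╷ │
│     │     │ │↳ ↑│↓│ │ │
├───╴ └───╴ │ ├─┬─┘ ├─┘ │
│           │ │ │↓ ↲│   │
├─────┬───╴ │ │ │ ┌─┘ ╷ │
│     │     │ │ │↓│   │ │
│ ╶─┐ │ ┌───┤ │ ╵ │ ╶─┤ │
│   │ │ │   │ │↓ ↲│   │ │
├─╴ │ │ │ ╷ ╵ │ ┌─┘ ╷ └─┤
│   │ │ │ │   │↓│   │   │
│ ┌─┘ ├─┘ ├─┬─┘ └───┴─┐ │
│ │   │   │ │  ↳ → → ↓│ │
│ │ ┌─┤ ╶─┤ ╵ ┌─────┐ │ │
│ │ │ │   │   │     │↓│ │
│ └─┤ ╵ ╷ │ ╶─┤ ┌─╴ │ ╵ │
│   │   │ │   │ │   │↳ ↓│
├─┐ └───┤ └───┘ │ ╶─┴─┐ │
│ │     │       │     │↓│
│ └───╴ │ ╶─┬───┴───┐ │ │
│       │   │       │ │↓│
│ ╶─────┴───┘ ┌───╴ ╵ │ │
│             │       │B│
└─────────────┴───────┴─┘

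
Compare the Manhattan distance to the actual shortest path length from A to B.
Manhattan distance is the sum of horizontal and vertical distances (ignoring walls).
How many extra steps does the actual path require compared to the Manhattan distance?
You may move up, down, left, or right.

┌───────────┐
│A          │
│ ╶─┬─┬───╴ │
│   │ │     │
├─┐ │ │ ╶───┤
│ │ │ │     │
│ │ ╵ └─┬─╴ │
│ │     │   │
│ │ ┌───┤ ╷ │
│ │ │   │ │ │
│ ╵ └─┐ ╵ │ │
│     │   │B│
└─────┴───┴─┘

Manhattan distance: |5 - 0| + |5 - 0| = 10
Actual path length: 14
Extra steps: 14 - 10 = 4

Solution:

┌───────────┐
│A → → → → ↓│
│ ╶─┬─┬───╴ │
│   │ │↓ ← ↲│
├─┐ │ │ ╶───┤
│ │ │ │↳ → ↓│
│ │ ╵ └─┬─╴ │
│ │     │  ↓│
│ │ ┌───┤ ╷ │
│ │ │   │ │↓│
│ ╵ └─┐ ╵ │ │
│     │   │B│
└─────┴───┴─┘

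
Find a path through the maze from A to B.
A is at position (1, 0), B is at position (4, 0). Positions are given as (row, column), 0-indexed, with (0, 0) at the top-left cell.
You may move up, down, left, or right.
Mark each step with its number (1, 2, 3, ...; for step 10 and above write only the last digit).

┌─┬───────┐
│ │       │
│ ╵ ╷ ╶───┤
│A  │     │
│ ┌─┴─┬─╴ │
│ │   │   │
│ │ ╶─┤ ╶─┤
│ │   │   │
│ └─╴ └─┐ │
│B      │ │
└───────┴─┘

Finding the shortest path from (1, 0) to (4, 0):
Path length: 3 steps
Directions: down → down → down

Solution:

┌─┬───────┐
│ │       │
│ ╵ ╷ ╶───┤
│A  │     │
│ ┌─┴─┬─╴ │
│1│   │   │
│ │ ╶─┤ ╶─┤
│2│   │   │
│ └─╴ └─┐ │
│B      │ │
└───────┴─┘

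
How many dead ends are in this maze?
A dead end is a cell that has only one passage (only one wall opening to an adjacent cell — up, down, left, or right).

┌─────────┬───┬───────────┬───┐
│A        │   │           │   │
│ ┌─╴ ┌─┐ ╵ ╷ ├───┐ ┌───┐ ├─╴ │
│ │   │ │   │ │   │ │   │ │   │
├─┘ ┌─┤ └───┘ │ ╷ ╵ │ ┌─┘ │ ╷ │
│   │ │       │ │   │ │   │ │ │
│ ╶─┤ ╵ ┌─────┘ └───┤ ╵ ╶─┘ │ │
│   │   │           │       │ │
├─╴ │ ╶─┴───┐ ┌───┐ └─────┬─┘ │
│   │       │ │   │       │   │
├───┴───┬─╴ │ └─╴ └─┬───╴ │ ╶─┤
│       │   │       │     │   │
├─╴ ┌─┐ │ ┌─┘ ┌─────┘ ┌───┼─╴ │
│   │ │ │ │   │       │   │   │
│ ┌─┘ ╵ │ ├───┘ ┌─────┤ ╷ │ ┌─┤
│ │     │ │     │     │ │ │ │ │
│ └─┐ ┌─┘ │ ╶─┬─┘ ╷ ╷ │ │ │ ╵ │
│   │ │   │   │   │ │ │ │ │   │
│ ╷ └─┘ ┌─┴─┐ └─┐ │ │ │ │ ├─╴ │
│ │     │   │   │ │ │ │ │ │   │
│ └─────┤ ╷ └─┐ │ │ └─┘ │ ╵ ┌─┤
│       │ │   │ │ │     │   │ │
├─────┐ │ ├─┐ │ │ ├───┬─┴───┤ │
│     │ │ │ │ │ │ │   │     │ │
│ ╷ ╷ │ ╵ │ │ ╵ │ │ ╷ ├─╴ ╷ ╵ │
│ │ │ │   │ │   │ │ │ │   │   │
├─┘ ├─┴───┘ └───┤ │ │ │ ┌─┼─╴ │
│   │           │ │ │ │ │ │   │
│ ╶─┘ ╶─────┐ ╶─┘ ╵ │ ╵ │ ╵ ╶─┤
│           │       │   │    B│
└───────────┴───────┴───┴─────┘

Checking each cell for number of passages:

Dead ends found at positions:
  (0, 7)
  (0, 13)
  (1, 0)
  (1, 3)
  (1, 11)
  (2, 2)
  (3, 4)
  (4, 0)
  (4, 7)
  (5, 0)
  (5, 9)
  (6, 2)
  (6, 5)
  (7, 1)
  (7, 14)
  (8, 2)
  (8, 7)
  (9, 10)
  (10, 14)
  (11, 5)
  (11, 11)
  (12, 0)
  (12, 2)
  (13, 7)
  (13, 12)
  (14, 5)
  (14, 14)
Total dead ends: 27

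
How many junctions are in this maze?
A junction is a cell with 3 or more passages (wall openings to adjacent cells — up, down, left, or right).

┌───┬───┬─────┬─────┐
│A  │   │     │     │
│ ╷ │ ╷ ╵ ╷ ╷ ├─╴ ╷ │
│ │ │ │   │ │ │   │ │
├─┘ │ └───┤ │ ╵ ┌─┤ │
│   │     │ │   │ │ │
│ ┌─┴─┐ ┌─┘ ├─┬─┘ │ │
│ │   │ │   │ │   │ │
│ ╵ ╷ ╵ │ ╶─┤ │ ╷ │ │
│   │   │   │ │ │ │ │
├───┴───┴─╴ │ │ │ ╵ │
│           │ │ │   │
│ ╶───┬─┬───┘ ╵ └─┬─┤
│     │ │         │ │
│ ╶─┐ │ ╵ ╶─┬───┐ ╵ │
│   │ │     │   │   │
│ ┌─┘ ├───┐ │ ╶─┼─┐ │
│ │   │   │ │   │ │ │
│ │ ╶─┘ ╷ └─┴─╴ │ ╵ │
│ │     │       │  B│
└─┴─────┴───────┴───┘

Checking each cell for number of passages:

Junctions found (3+ passages):
  (0, 5): 3 passages
  (0, 8): 3 passages
  (2, 3): 3 passages
  (3, 8): 3 passages
  (6, 0): 3 passages
  (6, 6): 3 passages
  (6, 7): 3 passages
  (7, 0): 3 passages
  (7, 4): 3 passages
  (7, 9): 3 passages
Total junctions: 10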